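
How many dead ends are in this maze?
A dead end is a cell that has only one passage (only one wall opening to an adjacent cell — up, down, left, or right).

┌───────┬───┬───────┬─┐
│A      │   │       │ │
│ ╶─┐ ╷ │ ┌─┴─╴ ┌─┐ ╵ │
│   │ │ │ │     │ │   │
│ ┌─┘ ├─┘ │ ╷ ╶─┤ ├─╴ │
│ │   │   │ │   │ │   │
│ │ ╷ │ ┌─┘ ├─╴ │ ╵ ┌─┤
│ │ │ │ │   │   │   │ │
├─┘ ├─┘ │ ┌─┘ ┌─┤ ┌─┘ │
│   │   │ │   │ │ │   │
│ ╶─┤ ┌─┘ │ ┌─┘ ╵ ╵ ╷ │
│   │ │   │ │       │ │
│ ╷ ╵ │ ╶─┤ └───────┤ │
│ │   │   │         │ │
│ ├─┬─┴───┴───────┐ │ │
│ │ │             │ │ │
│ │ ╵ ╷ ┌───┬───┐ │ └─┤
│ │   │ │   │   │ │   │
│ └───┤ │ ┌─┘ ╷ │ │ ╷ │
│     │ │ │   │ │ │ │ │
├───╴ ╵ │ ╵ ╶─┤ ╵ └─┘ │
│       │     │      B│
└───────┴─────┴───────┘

Checking each cell for number of passages:

Dead ends found at positions:
  (0, 5)
  (0, 6)
  (0, 10)
  (1, 1)
  (1, 3)
  (1, 8)
  (3, 0)
  (3, 2)
  (3, 10)
  (4, 7)
  (5, 6)
  (6, 4)
  (7, 1)
  (7, 10)
  (8, 5)
  (9, 9)
  (10, 0)
  (10, 6)
Total dead ends: 18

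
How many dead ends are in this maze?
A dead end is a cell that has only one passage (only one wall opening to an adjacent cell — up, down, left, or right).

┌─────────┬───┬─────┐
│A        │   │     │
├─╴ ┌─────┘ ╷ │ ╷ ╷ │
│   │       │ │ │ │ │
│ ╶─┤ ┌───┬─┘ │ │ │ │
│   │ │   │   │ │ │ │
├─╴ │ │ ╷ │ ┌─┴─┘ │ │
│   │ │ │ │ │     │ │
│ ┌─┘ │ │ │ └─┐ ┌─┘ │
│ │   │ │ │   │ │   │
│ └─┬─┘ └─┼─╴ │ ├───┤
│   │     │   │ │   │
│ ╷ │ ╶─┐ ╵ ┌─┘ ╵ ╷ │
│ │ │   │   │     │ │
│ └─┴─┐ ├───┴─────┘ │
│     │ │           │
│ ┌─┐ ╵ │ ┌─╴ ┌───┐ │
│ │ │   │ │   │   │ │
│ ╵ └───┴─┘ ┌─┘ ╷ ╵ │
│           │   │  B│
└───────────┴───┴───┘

Checking each cell for number of passages:

Dead ends found at positions:
  (0, 0)
  (0, 4)
  (2, 7)
  (3, 6)
  (4, 1)
  (4, 4)
  (4, 8)
  (6, 1)
  (6, 6)
  (8, 1)
  (8, 4)
  (9, 6)
Total dead ends: 12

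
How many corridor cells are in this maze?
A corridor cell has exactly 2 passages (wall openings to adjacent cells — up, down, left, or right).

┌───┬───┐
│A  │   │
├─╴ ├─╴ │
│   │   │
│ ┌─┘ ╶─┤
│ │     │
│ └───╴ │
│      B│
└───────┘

Counting cells with exactly 2 passages:
Total corridor cells: 12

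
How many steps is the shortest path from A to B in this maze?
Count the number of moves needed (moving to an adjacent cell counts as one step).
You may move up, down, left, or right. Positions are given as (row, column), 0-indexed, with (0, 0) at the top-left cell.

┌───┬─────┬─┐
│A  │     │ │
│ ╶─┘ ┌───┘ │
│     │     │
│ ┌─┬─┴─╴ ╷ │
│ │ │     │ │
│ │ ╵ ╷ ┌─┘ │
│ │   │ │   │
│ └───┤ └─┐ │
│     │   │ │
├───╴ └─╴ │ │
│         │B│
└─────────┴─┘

Using BFS to find shortest path:
Start: (0, 0), End: (5, 5)
Path found:
(0,0) → (1,0) → (2,0) → (3,0) → (4,0) → (4,1) → (4,2) → (5,2) → (5,3) → (5,4) → (4,4) → (4,3) → (3,3) → (2,3) → (2,4) → (1,4) → (1,5) → (2,5) → (3,5) → (4,5) → (5,5)
Number of steps: 20

Solution:

┌───┬─────┬─┐
│A  │     │ │
│ ╶─┘ ┌───┘ │
│↓    │  ↱ ↓│
│ ┌─┬─┴─╴ ╷ │
│↓│ │  ↱ ↑│↓│
│ │ ╵ ╷ ┌─┘ │
│↓│   │↑│  ↓│
│ └───┤ └─┐ │
│↳ → ↓│↑ ↰│↓│
├───╴ └─╴ │ │
│    ↳ → ↑│B│
└─────────┴─┘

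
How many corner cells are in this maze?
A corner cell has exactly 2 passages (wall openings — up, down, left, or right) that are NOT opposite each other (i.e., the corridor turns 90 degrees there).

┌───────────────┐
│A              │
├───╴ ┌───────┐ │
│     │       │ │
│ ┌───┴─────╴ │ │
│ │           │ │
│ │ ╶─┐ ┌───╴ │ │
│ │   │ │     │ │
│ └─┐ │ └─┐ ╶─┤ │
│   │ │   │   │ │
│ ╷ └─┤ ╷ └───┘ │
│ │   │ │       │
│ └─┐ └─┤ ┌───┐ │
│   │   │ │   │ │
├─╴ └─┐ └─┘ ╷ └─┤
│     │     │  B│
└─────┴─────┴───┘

Counting corner cells (2 non-opposite passages):
Total corners: 22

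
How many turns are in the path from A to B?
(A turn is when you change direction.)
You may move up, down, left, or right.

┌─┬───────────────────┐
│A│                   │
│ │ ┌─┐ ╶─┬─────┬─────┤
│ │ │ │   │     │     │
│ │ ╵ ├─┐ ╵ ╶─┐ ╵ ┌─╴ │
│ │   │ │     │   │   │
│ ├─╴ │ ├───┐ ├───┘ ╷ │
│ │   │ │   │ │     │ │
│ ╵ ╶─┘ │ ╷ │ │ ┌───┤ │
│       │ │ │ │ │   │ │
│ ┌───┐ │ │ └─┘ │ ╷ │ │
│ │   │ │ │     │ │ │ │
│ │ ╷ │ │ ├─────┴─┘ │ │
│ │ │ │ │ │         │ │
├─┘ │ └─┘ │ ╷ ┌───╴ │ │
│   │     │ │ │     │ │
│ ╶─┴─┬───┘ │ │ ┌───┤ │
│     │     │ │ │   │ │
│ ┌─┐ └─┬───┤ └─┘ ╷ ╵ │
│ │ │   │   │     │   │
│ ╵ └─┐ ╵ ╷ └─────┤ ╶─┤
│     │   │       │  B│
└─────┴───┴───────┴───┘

Directions: down, down, down, down, right, up, right, up, left, up, up, right, right, down, right, down, right, up, right, right, down, right, up, right, right, down, down, down, down, down, down, down, down, left, down, right
Number of turns: 21

Solution:

┌─┬───────────────────┐
│A│↱ → ↓              │
│ │ ┌─┐ ╶─┬─────┬─────┤
│↓│↑│ │↳ ↓│↱ → ↓│↱ → ↓│
│ │ ╵ ├─┐ ╵ ╶─┐ ╵ ┌─╴ │
│↓│↑ ↰│ │↳ ↑  │↳ ↑│  ↓│
│ ├─╴ │ ├───┐ ├───┘ ╷ │
│↓│↱ ↑│ │   │ │     │↓│
│ ╵ ╶─┘ │ ╷ │ │ ┌───┤ │
│↳ ↑    │ │ │ │ │   │↓│
│ ┌───┐ │ │ └─┘ │ ╷ │ │
│ │   │ │ │     │ │ │↓│
│ │ ╷ │ │ ├─────┴─┘ │ │
│ │ │ │ │ │         │↓│
├─┘ │ └─┘ │ ╷ ┌───╴ │ │
│   │     │ │ │     │↓│
│ ╶─┴─┬───┘ │ │ ┌───┤ │
│     │     │ │ │   │↓│
│ ┌─┐ └─┬───┤ └─┘ ╷ ╵ │
│ │ │   │   │     │↓ ↲│
│ ╵ └─┐ ╵ ╷ └─────┤ ╶─┤
│     │   │       │↳ B│
└─────┴───┴───────┴───┘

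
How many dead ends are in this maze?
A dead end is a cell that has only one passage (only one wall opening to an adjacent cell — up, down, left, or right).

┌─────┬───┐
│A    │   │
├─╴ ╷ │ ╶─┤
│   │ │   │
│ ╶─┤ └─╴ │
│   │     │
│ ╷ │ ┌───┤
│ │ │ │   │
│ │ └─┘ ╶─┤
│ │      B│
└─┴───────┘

Checking each cell for number of passages:

Dead ends found at positions:
  (0, 0)
  (0, 4)
  (3, 2)
  (3, 4)
  (4, 0)
  (4, 4)
Total dead ends: 6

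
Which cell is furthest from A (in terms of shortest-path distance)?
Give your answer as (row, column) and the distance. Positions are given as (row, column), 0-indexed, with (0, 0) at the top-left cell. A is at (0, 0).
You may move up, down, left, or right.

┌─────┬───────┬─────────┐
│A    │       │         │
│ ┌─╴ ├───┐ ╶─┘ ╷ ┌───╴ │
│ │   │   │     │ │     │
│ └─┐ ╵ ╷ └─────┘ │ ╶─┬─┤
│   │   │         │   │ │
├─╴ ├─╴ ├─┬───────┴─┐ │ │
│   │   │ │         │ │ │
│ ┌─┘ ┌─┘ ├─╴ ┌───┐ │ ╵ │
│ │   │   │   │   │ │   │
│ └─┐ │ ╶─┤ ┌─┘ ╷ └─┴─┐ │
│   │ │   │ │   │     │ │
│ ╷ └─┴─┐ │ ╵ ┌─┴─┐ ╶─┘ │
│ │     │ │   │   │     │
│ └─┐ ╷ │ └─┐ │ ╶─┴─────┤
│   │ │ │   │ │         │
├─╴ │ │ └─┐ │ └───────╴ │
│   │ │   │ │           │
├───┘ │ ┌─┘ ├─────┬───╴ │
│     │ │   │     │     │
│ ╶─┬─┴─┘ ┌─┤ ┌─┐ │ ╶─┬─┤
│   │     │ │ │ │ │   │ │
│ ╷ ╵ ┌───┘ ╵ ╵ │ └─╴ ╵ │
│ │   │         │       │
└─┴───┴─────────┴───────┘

Computing BFS distances from A to all cells:
Furthest cell: (11, 3)
Distance: 60 steps

Path from A to the furthest cell:

┌─────┬───────┬─────────┐
│A → ↓│       │  ↱ → → ↓│
│ ┌─╴ ├───┐ ╶─┘ ╷ ┌───╴ │
│ │  ↓│↱ ↓│     │↑│↓ ← ↲│
│ └─┐ ╵ ╷ └─────┘ │ ╶─┬─┤
│   │↳ ↑│↳ → → → ↑│↳ ↓│ │
├─╴ ├─╴ ├─┬───────┴─┐ │ │
│   │   │ │         │↓│ │
│ ┌─┘ ┌─┘ ├─╴ ┌───┐ │ ╵ │
│ │   │   │   │↓ ↰│ │↳ ↓│
│ └─┐ │ ╶─┤ ┌─┘ ╷ └─┴─┐ │
│   │ │   │ │↓ ↲│↑ ↰  │↓│
│ ╷ └─┴─┐ │ ╵ ┌─┴─┐ ╶─┘ │
│ │     │ │  ↓│   │↑ ← ↲│
│ └─┐ ╷ │ └─┐ │ ╶─┴─────┤
│   │ │ │   │↓│         │
├─╴ │ │ └─┐ │ └───────╴ │
│   │ │   │ │↳ → → → → ↓│
├───┘ │ ┌─┘ ├─────┬───╴ │
│     │ │   │↓ ← ↰│↓ ← ↲│
│ ╶─┬─┴─┘ ┌─┤ ┌─┐ │ ╶─┬─┤
│   │     │ │↓│ │↑│↳ ↓│ │
│ ╷ ╵ ┌───┘ ╵ ╵ │ └─╴ ╵ │
│ │   │B ← ← ↲  │↑ ← ↲  │
└─┴───┴─────────┴───────┘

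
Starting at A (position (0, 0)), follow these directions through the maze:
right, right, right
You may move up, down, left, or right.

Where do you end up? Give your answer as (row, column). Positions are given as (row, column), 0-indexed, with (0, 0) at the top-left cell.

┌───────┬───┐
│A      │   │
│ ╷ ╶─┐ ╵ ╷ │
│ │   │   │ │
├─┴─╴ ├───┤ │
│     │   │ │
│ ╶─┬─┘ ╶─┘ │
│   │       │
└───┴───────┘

Following directions step by step:
Start: (0, 0)
  right: (0, 0) → (0, 1)
  right: (0, 1) → (0, 2)
  right: (0, 2) → (0, 3)
Final position: (0, 3)

Path taken:

┌───────┬───┐
│A → → B│   │
│ ╷ ╶─┐ ╵ ╷ │
│ │   │   │ │
├─┴─╴ ├───┤ │
│     │   │ │
│ ╶─┬─┘ ╶─┘ │
│   │       │
└───┴───────┘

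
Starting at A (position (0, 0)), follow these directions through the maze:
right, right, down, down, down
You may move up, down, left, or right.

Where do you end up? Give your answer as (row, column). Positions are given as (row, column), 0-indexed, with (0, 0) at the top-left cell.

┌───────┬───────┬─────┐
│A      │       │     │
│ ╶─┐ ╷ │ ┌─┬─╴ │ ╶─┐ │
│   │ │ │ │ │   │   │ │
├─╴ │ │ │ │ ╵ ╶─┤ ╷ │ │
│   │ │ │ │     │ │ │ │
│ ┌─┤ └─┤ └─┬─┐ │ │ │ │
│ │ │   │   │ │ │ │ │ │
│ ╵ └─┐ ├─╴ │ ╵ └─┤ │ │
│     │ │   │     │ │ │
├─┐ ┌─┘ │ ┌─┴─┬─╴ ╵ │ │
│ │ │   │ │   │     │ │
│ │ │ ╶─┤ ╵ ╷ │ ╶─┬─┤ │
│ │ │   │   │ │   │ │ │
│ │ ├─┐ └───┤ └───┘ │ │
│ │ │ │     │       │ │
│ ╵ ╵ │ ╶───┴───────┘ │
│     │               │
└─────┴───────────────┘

Following directions step by step:
Start: (0, 0)
  right: (0, 0) → (0, 1)
  right: (0, 1) → (0, 2)
  down: (0, 2) → (1, 2)
  down: (1, 2) → (2, 2)
  down: (2, 2) → (3, 2)
Final position: (3, 2)

Path taken:

┌───────┬───────┬─────┐
│A → ↓  │       │     │
│ ╶─┐ ╷ │ ┌─┬─╴ │ ╶─┐ │
│   │↓│ │ │ │   │   │ │
├─╴ │ │ │ │ ╵ ╶─┤ ╷ │ │
│   │↓│ │ │     │ │ │ │
│ ┌─┤ └─┤ └─┬─┐ │ │ │ │
│ │ │B  │   │ │ │ │ │ │
│ ╵ └─┐ ├─╴ │ ╵ └─┤ │ │
│     │ │   │     │ │ │
├─┐ ┌─┘ │ ┌─┴─┬─╴ ╵ │ │
│ │ │   │ │   │     │ │
│ │ │ ╶─┤ ╵ ╷ │ ╶─┬─┤ │
│ │ │   │   │ │   │ │ │
│ │ ├─┐ └───┤ └───┘ │ │
│ │ │ │     │       │ │
│ ╵ ╵ │ ╶───┴───────┘ │
│     │               │
└─────┴───────────────┘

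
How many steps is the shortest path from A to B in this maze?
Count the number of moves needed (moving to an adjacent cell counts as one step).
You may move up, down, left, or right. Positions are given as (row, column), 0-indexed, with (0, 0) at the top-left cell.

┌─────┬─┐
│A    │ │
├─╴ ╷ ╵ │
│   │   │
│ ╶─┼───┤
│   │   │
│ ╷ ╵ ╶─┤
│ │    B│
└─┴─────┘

Using BFS to find shortest path:
Start: (0, 0), End: (3, 3)
Path found:
(0,0) → (0,1) → (1,1) → (1,0) → (2,0) → (2,1) → (3,1) → (3,2) → (3,3)
Number of steps: 8

Solution:

┌─────┬─┐
│A ↓  │ │
├─╴ ╷ ╵ │
│↓ ↲│   │
│ ╶─┼───┤
│↳ ↓│   │
│ ╷ ╵ ╶─┤
│ │↳ → B│
└─┴─────┘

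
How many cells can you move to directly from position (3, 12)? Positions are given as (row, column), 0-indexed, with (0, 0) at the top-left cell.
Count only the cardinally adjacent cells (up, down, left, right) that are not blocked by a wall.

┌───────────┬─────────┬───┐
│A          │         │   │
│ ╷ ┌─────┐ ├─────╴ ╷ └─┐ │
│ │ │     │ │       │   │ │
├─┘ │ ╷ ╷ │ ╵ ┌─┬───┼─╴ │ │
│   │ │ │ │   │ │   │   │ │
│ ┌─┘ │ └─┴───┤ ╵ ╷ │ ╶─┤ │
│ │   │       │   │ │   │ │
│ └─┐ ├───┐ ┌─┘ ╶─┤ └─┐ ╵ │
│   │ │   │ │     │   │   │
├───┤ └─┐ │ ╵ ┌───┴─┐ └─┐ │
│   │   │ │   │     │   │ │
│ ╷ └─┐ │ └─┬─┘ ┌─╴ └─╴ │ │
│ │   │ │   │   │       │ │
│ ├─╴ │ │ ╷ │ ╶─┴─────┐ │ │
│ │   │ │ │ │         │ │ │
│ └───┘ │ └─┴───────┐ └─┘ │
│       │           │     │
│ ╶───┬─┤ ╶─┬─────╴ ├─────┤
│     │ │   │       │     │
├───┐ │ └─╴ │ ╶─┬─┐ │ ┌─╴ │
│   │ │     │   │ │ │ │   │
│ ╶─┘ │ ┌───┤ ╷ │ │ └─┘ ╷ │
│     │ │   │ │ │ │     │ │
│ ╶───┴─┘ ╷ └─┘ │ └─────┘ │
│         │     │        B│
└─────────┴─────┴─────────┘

Checking passable neighbors of (3, 12):
Neighbors: (2, 12), (4, 12)
Count: 2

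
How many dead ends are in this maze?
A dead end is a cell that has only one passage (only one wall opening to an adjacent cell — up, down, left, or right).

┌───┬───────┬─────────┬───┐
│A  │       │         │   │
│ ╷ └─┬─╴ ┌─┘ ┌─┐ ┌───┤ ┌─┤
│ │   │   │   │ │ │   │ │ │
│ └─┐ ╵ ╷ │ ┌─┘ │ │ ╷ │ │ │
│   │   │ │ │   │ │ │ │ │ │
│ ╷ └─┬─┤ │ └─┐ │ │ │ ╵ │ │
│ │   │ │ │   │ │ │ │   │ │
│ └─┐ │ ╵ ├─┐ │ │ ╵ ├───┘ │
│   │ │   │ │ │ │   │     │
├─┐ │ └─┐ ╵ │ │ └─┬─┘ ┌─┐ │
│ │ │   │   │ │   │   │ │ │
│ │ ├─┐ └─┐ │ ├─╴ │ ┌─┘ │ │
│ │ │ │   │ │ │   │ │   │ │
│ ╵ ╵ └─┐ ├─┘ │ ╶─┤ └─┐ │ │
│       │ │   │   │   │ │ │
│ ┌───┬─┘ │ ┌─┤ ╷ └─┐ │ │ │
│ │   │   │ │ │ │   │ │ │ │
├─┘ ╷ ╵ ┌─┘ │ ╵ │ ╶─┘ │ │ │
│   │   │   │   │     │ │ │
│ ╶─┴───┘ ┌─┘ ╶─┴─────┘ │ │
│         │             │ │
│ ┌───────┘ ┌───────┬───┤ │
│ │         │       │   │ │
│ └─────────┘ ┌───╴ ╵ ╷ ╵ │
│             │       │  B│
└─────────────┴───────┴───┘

Checking each cell for number of passages:

Dead ends found at positions:
  (0, 2)
  (0, 5)
  (0, 10)
  (0, 12)
  (1, 7)
  (1, 12)
  (2, 6)
  (3, 3)
  (4, 5)
  (5, 0)
  (5, 11)
  (6, 2)
  (6, 5)
  (6, 10)
  (7, 3)
  (8, 0)
  (8, 6)
  (8, 9)
  (11, 1)
  (12, 7)
Total dead ends: 20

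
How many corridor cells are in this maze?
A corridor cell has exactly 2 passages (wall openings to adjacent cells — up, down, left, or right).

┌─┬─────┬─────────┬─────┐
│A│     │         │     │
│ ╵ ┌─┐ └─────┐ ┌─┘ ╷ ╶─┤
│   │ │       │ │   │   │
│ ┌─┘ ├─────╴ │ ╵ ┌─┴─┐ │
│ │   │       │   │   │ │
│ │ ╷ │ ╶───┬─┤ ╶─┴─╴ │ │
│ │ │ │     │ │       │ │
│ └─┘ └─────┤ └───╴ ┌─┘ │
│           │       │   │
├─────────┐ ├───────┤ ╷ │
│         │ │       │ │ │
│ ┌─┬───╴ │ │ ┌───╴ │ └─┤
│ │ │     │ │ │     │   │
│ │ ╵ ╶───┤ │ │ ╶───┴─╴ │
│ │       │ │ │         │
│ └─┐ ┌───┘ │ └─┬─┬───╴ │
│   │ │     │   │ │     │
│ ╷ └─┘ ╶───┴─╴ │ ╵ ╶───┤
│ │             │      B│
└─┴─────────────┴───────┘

Counting cells with exactly 2 passages:
Total corridor cells: 91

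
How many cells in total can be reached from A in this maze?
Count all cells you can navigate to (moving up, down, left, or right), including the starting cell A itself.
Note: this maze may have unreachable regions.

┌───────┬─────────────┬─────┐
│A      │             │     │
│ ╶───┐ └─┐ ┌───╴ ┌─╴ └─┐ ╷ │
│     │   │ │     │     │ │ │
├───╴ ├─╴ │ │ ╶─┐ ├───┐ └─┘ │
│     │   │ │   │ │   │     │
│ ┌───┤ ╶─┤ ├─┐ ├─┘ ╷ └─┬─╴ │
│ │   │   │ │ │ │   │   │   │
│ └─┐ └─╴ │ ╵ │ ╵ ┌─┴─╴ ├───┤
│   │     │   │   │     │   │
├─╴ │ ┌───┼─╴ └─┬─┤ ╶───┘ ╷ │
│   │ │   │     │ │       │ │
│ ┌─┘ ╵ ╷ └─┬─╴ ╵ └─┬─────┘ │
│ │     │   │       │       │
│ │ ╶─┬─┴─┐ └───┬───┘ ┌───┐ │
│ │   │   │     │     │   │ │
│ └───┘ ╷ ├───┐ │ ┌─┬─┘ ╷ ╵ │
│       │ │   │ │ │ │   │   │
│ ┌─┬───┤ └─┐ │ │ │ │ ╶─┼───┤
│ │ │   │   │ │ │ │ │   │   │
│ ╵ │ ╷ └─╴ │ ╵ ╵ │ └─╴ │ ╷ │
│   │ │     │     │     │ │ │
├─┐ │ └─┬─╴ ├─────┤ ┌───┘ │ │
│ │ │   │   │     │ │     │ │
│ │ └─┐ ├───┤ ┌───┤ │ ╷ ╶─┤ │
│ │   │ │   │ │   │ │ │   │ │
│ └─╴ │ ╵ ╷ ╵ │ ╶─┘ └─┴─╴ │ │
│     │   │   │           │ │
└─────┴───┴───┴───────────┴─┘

Using BFS/flood-fill to find all reachable cells from A:
Maze size: 14 × 14 = 196 total cells
All cells are reachable — the maze is fully connected.
Reachable cells: 196

Reachable region (· marks reachable cells):

┌───────┬─────────────┬─────┐
│A · · ·│· · · · · · ·│· · ·│
│ ╶───┐ └─┐ ┌───╴ ┌─╴ └─┐ ╷ │
│· · ·│· ·│·│· · ·│· · ·│·│·│
├───╴ ├─╴ │ │ ╶─┐ ├───┐ └─┘ │
│· · ·│· ·│·│· ·│·│· ·│· · ·│
│ ┌───┤ ╶─┤ ├─┐ ├─┘ ╷ └─┬─╴ │
│·│· ·│· ·│·│·│·│· ·│· ·│· ·│
│ └─┐ └─╴ │ ╵ │ ╵ ┌─┴─╴ ├───┤
│· ·│· · ·│· ·│· ·│· · ·│· ·│
├─╴ │ ┌───┼─╴ └─┬─┤ ╶───┘ ╷ │
│· ·│·│· ·│· · ·│·│· · · ·│·│
│ ┌─┘ ╵ ╷ └─┬─╴ ╵ └─┬─────┘ │
│·│· · ·│· ·│· · · ·│· · · ·│
│ │ ╶─┬─┴─┐ └───┬───┘ ┌───┐ │
│·│· ·│· ·│· · ·│· · ·│· ·│·│
│ └───┘ ╷ ├───┐ │ ┌─┬─┘ ╷ ╵ │
│· · · ·│·│· ·│·│·│·│· ·│· ·│
│ ┌─┬───┤ └─┐ │ │ │ │ ╶─┼───┤
│·│·│· ·│· ·│·│·│·│·│· ·│· ·│
│ ╵ │ ╷ └─╴ │ ╵ ╵ │ └─╴ │ ╷ │
│· ·│·│· · ·│· · ·│· · ·│·│·│
├─┐ │ └─┬─╴ ├─────┤ ┌───┘ │ │
│·│·│· ·│· ·│· · ·│·│· · ·│·│
│ │ └─┐ ├───┤ ┌───┤ │ ╷ ╶─┤ │
│·│· ·│·│· ·│·│· ·│·│·│· ·│·│
│ └─╴ │ ╵ ╷ ╵ │ ╶─┘ └─┴─╴ │ │
│· · ·│· ·│· ·│· · · · · ·│·│
└─────┴───┴───┴───────────┴─┘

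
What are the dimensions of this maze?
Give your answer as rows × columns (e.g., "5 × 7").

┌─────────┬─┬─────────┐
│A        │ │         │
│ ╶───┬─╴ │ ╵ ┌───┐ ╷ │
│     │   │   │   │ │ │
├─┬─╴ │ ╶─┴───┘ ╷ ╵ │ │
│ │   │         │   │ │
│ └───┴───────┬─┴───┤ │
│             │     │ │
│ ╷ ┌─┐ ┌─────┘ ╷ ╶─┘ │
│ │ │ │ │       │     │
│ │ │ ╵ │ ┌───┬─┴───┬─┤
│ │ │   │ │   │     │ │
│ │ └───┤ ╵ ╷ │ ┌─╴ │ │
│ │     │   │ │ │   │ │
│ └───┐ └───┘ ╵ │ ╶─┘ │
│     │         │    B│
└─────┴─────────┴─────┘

Counting the maze dimensions:
Rows (vertical): 8
Columns (horizontal): 11
Dimensions: 8 × 11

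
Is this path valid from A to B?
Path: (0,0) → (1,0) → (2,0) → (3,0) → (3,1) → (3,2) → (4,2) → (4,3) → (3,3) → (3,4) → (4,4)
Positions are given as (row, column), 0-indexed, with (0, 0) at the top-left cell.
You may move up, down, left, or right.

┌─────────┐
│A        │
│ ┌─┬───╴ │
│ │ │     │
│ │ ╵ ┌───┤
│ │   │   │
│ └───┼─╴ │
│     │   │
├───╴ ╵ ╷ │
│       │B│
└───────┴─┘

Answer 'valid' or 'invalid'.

Checking path validity:
Result: All consecutive moves are passable.

valid

Correct solution:

┌─────────┐
│A        │
│ ┌─┬───╴ │
│↓│ │     │
│ │ ╵ ┌───┤
│↓│   │   │
│ └───┼─╴ │
│↳ → ↓│↱ ↓│
├───╴ ╵ ╷ │
│    ↳ ↑│B│
└───────┴─┘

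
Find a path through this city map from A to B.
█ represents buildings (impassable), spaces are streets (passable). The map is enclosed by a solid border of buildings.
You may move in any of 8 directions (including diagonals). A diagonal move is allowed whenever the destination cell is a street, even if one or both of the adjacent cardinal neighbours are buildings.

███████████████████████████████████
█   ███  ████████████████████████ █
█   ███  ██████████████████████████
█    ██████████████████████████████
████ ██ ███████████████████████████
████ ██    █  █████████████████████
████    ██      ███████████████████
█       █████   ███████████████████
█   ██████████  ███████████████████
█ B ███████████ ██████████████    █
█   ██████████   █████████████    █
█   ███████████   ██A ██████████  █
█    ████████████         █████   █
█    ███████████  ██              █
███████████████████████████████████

Finding the shortest path from A to B:
Movement: 8-directional
Path length: 18 steps
Directions: down-left → left → up-left → up-left → up-left → up-left → up-left → up-left → left → left → up-left → left → left → down-left → left → down-left → down-left → down-left

Solution:

███████████████████████████████████
█   ███  ████████████████████████ █
█   ███  ██████████████████████████
█    ██████████████████████████████
████ ██ ███████████████████████████
████ ██↙←← █  █████████████████████
████ ↙← ██↖←←   ███████████████████
█   ↙   █████↖  ███████████████████
█  ↙██████████↖ ███████████████████
█ B ███████████↖██████████████    █
█   ██████████  ↖█████████████    █
█   ███████████  ↖██A ██████████  █
█    ████████████ ↖←      █████   █
█    ███████████  ██              █
███████████████████████████████████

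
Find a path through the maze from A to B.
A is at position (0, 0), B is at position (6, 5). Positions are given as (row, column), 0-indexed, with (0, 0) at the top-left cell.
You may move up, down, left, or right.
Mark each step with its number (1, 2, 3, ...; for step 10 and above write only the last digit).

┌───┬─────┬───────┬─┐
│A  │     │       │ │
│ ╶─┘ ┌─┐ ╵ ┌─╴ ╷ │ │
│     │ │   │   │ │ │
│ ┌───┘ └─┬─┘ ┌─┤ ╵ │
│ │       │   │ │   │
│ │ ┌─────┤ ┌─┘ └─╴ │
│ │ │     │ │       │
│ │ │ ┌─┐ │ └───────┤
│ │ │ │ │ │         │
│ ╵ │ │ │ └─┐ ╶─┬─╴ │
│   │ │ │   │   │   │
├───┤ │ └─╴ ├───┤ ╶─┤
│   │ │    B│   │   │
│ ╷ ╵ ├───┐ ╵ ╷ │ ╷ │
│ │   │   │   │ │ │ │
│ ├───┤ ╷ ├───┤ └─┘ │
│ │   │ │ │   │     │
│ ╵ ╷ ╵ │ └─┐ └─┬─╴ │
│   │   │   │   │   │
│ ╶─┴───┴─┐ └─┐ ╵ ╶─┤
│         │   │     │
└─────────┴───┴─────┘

Finding the shortest path from (0, 0) to (6, 5):
Path length: 35 steps
Directions: down → right → right → up → right → right → down → right → up → right → right → down → left → down → left → down → down → right → right → right → right → down → left → down → right → down → down → left → left → up → up → left → down → left → up

Solution:

┌───┬─────┬───────┬─┐
│A  │4 5 6│9 0 1  │ │
│ ╶─┘ ┌─┐ ╵ ┌─╴ ╷ │ │
│1 2 3│ │7 8│3 2│ │ │
│ ┌───┘ └─┬─┘ ┌─┤ ╵ │
│ │       │5 4│ │   │
│ │ ┌─────┤ ┌─┘ └─╴ │
│ │ │     │6│       │
│ │ │ ┌─┐ │ └───────┤
│ │ │ │ │ │7 8 9 0 1│
│ ╵ │ │ │ └─┐ ╶─┬─╴ │
│   │ │ │   │   │3 2│
├───┤ │ └─╴ ├───┤ ╶─┤
│   │ │    B│2 1│4 5│
│ ╷ ╵ ├───┐ ╵ ╷ │ ╷ │
│ │   │   │4 3│0│ │6│
│ ├───┤ ╷ ├───┤ └─┘ │
│ │   │ │ │   │9 8 7│
│ ╵ ╷ ╵ │ └─┐ └─┬─╴ │
│   │   │   │   │   │
│ ╶─┴───┴─┐ └─┐ ╵ ╶─┤
│         │   │     │
└─────────┴───┴─────┘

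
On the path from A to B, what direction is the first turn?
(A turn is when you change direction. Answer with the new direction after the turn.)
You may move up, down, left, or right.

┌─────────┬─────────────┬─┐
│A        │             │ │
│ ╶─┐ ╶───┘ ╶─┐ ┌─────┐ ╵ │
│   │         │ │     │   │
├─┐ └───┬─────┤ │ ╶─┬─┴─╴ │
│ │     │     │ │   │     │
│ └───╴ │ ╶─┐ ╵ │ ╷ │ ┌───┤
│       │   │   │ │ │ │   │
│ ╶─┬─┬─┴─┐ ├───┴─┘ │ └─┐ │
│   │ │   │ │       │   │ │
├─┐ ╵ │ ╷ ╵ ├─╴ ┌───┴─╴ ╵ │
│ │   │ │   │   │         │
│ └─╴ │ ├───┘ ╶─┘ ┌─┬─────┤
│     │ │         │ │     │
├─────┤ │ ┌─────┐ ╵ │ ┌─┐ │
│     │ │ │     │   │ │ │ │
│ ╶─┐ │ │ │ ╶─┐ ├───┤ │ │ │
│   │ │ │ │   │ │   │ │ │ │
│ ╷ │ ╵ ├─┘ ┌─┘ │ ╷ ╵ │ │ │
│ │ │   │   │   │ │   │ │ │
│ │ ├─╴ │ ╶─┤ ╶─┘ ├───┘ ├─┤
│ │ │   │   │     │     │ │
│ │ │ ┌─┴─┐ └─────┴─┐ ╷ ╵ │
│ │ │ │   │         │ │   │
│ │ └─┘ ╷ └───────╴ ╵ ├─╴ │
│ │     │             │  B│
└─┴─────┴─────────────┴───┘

Directions: right, right, down, right, right, right, up, right, right, down, down, down, left, up, left, left, down, right, down, down, left, up, left, down, down, down, down, down, left, up, up, left, left, down, right, down, down, down, down, right, right, up, right, down, right, right, right, right, right, right, up, up, right, down, right, down
First turn direction: down

Solution:

┌─────────┬─────────────┬─┐
│A → ↓    │↱ → ↓        │ │
│ ╶─┐ ╶───┘ ╶─┐ ┌─────┐ ╵ │
│   │↳ → → ↑  │↓│     │   │
├─┐ └───┬─────┤ │ ╶─┬─┴─╴ │
│ │     │↓ ← ↰│↓│   │     │
│ └───╴ │ ╶─┐ ╵ │ ╷ │ ┌───┤
│       │↳ ↓│↑ ↲│ │ │ │   │
│ ╶─┬─┬─┴─┐ ├───┴─┘ │ └─┐ │
│   │ │↓ ↰│↓│       │   │ │
├─┐ ╵ │ ╷ ╵ ├─╴ ┌───┴─╴ ╵ │
│ │   │↓│↑ ↲│   │         │
│ └─╴ │ ├───┘ ╶─┘ ┌─┬─────┤
│     │↓│         │ │     │
├─────┤ │ ┌─────┐ ╵ │ ┌─┐ │
│↓ ← ↰│↓│ │     │   │ │ │ │
│ ╶─┐ │ │ │ ╶─┐ ├───┤ │ │ │
│↳ ↓│↑│↓│ │   │ │   │ │ │ │
│ ╷ │ ╵ ├─┘ ┌─┘ │ ╷ ╵ │ │ │
│ │↓│↑ ↲│   │   │ │   │ │ │
│ │ ├─╴ │ ╶─┤ ╶─┘ ├───┘ ├─┤
│ │↓│   │   │     │  ↱ ↓│ │
│ │ │ ┌─┴─┐ └─────┴─┐ ╷ ╵ │
│ │↓│ │↱ ↓│         │↑│↳ ↓│
│ │ └─┘ ╷ └───────╴ ╵ ├─╴ │
│ │↳ → ↑│↳ → → → → → ↑│  B│
└─┴─────┴─────────────┴───┘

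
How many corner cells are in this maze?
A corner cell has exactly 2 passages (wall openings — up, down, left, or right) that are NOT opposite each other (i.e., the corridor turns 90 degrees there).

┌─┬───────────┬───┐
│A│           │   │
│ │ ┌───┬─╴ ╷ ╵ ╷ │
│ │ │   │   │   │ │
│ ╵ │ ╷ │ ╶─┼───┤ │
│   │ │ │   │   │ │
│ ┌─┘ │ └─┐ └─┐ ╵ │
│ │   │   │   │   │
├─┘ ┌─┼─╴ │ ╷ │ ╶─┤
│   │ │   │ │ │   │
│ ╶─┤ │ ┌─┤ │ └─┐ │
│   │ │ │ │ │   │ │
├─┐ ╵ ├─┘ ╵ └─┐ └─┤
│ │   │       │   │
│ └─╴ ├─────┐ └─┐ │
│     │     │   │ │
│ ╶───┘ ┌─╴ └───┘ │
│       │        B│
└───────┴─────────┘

Counting corner cells (2 non-opposite passages):
Total corners: 41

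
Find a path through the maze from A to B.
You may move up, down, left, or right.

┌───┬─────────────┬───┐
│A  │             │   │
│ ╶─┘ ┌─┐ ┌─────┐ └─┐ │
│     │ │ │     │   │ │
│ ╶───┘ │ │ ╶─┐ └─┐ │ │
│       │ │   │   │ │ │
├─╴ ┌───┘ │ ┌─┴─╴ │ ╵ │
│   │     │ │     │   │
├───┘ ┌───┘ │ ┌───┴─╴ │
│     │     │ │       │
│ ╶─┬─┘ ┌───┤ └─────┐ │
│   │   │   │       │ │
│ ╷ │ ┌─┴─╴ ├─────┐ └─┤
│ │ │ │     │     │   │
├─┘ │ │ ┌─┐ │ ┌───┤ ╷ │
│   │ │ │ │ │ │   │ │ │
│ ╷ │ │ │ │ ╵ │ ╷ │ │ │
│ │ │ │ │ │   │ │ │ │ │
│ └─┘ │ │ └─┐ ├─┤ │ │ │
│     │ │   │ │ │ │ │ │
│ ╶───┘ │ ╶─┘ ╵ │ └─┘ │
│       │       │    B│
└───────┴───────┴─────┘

Finding the shortest path through the maze:
Path length: 52 steps
Directions: down → right → right → up → right → right → down → down → down → left → left → down → left → left → down → right → down → down → left → down → down → right → right → up → up → up → up → right → up → right → right → up → up → up → right → right → down → right → down → left → left → down → down → right → right → right → down → right → down → down → down → down

Solution:

┌───┬─────────────┬───┐
│A  │↱ → ↓        │   │
│ ╶─┘ ┌─┐ ┌─────┐ └─┐ │
│↳ → ↑│ │↓│↱ → ↓│   │ │
│ ╶───┘ │ │ ╶─┐ └─┐ │ │
│       │↓│↑  │↳ ↓│ │ │
├─╴ ┌───┘ │ ┌─┴─╴ │ ╵ │
│   │↓ ← ↲│↑│↓ ← ↲│   │
├───┘ ┌───┘ │ ┌───┴─╴ │
│↓ ← ↲│↱ → ↑│↓│       │
│ ╶─┬─┘ ┌───┤ └─────┐ │
│↳ ↓│↱ ↑│   │↳ → → ↓│ │
│ ╷ │ ┌─┴─╴ ├─────┐ └─┤
│ │↓│↑│     │     │↳ ↓│
├─┘ │ │ ┌─┐ │ ┌───┤ ╷ │
│↓ ↲│↑│ │ │ │ │   │ │↓│
│ ╷ │ │ │ │ ╵ │ ╷ │ │ │
│↓│ │↑│ │ │   │ │ │ │↓│
│ └─┘ │ │ └─┐ ├─┤ │ │ │
│↳ → ↑│ │   │ │ │ │ │↓│
│ ╶───┘ │ ╶─┘ ╵ │ └─┘ │
│       │       │    B│
└───────┴───────┴─────┘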